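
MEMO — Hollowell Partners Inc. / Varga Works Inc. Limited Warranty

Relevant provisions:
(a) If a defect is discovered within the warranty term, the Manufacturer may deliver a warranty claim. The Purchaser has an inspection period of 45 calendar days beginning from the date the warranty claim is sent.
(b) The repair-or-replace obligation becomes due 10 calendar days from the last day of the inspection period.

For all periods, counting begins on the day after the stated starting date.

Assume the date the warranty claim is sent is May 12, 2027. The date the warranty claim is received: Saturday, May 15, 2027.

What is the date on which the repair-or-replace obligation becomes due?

Adding 45 calendar days to May 12, 2027 gives June 26, 2027, which is the last day of the inspection period.
The date on which the repair-or-replace obligation becomes due: 10 calendar days after June 26, 2027 is July 6, 2027.

July 6, 2027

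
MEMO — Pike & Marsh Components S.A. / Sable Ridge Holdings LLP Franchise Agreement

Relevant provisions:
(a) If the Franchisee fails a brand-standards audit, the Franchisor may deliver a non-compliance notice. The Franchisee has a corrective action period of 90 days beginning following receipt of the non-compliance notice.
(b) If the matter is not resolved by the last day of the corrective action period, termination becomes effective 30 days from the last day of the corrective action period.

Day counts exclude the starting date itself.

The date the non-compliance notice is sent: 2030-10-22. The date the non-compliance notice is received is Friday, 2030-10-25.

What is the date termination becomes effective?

2031-02-22

The last day of the corrective action period: 90 calendar days after 2030-10-25 is 2031-01-23.
Adding 30 calendar days to 2031-01-23 gives 2031-02-22, which is the date termination becomes effective.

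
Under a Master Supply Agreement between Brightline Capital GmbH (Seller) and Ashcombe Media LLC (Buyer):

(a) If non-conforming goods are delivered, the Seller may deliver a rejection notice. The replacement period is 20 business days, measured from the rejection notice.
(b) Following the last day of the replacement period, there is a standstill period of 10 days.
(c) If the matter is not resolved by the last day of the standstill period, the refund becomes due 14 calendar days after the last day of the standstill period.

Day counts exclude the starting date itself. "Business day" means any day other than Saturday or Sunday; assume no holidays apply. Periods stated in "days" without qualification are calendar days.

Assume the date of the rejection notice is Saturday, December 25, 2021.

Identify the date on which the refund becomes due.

The last day of the replacement period: counting 20 business days from Saturday, December 25, 2021 (Dec 27, Dec 28, Dec 29, Dec 30, …, Jan 19, Jan 20, Jan 21, skipping weekends) reaches Friday, January 21, 2022.
The last day of the standstill period: January 21, 2022 + 10 days = January 31, 2022.
Adding 14 calendar days to January 31, 2022 gives February 14, 2022, which is the date on which the refund becomes due.

February 14, 2022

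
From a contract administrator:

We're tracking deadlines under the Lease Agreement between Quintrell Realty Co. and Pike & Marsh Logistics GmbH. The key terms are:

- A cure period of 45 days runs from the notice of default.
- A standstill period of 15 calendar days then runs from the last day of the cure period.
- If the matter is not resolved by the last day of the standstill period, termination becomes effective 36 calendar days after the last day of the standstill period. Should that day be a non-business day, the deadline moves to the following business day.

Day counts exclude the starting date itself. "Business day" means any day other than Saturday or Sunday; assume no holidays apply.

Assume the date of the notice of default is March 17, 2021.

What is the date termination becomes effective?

The last day of the cure period: 45 calendar days after March 17, 2021 is May 1, 2021.
The last day of the standstill period: 15 calendar days after May 1, 2021 is May 16, 2021.
Adding 36 calendar days to May 16, 2021 gives June 21, 2021, which is the date termination becomes effective. June 21, 2021 is a Monday, so no roll-forward applies.

June 21, 2021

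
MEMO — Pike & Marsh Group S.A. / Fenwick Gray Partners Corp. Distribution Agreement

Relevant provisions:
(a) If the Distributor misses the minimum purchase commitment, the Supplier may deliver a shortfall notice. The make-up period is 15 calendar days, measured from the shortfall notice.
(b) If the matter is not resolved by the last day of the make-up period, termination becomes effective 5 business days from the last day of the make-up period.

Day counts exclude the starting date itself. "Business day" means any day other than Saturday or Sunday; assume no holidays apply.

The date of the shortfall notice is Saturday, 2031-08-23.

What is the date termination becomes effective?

2031-09-12

Adding 15 calendar days to 2031-08-23 gives 2031-09-07, which is the last day of the make-up period.
The date termination becomes effective: 5 business days after Sunday, 2031-09-07, skipping weekends — Sep 8, Sep 9, Sep 10, Sep 11, Sep 12 — lands on Friday, 2031-09-12.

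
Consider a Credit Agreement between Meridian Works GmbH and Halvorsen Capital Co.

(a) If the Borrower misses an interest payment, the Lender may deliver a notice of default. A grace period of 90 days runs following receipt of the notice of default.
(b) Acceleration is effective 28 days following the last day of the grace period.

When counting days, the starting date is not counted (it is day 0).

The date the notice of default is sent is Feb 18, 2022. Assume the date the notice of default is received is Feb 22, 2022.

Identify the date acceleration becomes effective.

The last day of the grace period: 90 calendar days after Feb 22, 2022 is May 23, 2022.
The date acceleration becomes effective: May 23, 2022 + 28 days = Jun 20, 2022.

Jun 20, 2022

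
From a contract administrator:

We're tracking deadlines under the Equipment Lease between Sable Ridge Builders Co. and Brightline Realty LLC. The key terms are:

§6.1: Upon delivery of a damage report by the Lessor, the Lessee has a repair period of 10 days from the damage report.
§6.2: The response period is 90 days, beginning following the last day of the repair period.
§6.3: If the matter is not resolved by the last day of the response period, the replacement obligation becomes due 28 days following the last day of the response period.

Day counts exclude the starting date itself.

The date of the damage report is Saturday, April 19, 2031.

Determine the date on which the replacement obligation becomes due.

Adding 10 calendar days to April 19, 2031 gives April 29, 2031, which is the last day of the repair period.
The last day of the response period: 90 calendar days after April 29, 2031 is July 28, 2031.
Adding 28 calendar days to July 28, 2031 gives August 25, 2031, which is the date on which the replacement obligation becomes due.

August 25, 2031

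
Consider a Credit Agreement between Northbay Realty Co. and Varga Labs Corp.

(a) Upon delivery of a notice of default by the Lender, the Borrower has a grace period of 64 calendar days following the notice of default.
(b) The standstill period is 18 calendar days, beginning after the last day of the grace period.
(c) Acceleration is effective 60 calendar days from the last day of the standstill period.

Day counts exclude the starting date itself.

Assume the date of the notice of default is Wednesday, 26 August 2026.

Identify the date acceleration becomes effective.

Adding 64 calendar days to 26 August 2026 gives 29 October 2026, which is the last day of the grace period.
Adding 18 calendar days to 29 October 2026 gives 16 November 2026, which is the last day of the standstill period.
Adding 60 calendar days to 16 November 2026 gives 15 January 2027, which is the date acceleration becomes effective.

15 January 2027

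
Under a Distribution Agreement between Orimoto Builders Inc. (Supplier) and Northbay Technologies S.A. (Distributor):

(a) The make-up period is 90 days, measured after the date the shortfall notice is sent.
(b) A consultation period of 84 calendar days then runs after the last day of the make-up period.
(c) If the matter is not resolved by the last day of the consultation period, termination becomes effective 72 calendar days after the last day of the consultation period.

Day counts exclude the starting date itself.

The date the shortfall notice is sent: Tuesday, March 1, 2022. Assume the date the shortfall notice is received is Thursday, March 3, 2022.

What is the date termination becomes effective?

November 2, 2022

The last day of the make-up period: March 1, 2022 + 90 days = May 30, 2022.
The last day of the consultation period: 84 calendar days after May 30, 2022 is August 22, 2022.
Adding 72 calendar days to August 22, 2022 gives November 2, 2022, which is the date termination becomes effective.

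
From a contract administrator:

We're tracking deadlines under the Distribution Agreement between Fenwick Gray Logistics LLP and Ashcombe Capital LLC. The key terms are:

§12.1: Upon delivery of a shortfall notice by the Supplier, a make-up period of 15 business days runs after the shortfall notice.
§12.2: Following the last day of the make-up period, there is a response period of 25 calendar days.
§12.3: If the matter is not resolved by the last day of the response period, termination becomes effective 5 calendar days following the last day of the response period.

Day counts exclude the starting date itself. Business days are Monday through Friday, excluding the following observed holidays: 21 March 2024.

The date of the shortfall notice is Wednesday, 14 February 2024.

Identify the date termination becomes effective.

From Wednesday, 14 February 2024, 15 business days (Feb 15, Feb 16, Feb 19, Feb 20, …, Mar 4, Mar 5, Mar 6, skipping weekends) brings us to Wednesday, 6 March 2024, which is the last day of the make-up period.
The last day of the response period: 6 March 2024 + 25 days = 31 March 2024.
The date termination becomes effective: 31 March 2024 + 5 days = 5 April 2024.

5 April 2024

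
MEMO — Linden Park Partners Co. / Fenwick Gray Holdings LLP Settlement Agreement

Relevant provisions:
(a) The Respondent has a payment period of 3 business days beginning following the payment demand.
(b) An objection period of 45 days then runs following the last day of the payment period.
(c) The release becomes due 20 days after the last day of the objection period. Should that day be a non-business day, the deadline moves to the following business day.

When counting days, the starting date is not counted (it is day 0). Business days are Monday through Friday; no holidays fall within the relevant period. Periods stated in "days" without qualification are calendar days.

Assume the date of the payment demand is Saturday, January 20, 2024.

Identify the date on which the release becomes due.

The last day of the payment period: 3 business days after Saturday, January 20, 2024, skipping weekends — Jan 22, Jan 23, Jan 24 — lands on Wednesday, January 24, 2024.
The last day of the objection period: 45 calendar days after January 24, 2024 is March 9, 2024.
Adding 20 calendar days to March 9, 2024 gives March 29, 2024, which is the date on which the release becomes due. March 29, 2024 is a Friday, so no roll-forward applies.

March 29, 2024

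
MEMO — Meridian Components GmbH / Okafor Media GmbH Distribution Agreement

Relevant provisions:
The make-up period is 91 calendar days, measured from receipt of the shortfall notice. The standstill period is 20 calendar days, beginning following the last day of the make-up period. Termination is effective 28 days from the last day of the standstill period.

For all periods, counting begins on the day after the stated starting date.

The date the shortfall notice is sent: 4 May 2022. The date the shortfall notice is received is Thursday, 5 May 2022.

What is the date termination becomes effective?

21 September 2022

Adding 91 calendar days to 5 May 2022 gives 4 August 2022, which is the last day of the make-up period.
The last day of the standstill period: 4 August 2022 + 20 days = 24 August 2022.
Adding 28 calendar days to 24 August 2022 gives 21 September 2022, which is the date termination becomes effective.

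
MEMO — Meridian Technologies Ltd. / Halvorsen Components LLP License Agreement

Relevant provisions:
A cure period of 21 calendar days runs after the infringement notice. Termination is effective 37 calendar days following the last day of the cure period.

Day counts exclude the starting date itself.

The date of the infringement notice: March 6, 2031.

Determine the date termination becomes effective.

May 3, 2031

Adding 21 calendar days to March 6, 2031 gives March 27, 2031, which is the last day of the cure period.
The date termination becomes effective: 37 calendar days after March 27, 2031 is May 3, 2031.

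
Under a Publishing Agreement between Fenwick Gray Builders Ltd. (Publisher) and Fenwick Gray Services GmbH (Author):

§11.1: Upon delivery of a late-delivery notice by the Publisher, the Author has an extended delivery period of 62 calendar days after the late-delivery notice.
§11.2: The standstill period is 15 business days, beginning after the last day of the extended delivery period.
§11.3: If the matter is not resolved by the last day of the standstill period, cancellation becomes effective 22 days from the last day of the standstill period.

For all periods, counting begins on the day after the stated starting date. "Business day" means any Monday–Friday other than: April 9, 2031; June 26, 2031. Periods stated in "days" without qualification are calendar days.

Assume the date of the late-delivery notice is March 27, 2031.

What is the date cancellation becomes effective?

The last day of the extended delivery period: March 27, 2031 + 62 days = May 28, 2031.
The last day of the standstill period: counting 15 business days from Wednesday, May 28, 2031 (May 29, May 30, Jun 2, Jun 3, …, Jun 16, Jun 17, Jun 18, skipping weekends) reaches Wednesday, June 18, 2031.
The date cancellation becomes effective: June 18, 2031 + 22 days = July 10, 2031.

July 10, 2031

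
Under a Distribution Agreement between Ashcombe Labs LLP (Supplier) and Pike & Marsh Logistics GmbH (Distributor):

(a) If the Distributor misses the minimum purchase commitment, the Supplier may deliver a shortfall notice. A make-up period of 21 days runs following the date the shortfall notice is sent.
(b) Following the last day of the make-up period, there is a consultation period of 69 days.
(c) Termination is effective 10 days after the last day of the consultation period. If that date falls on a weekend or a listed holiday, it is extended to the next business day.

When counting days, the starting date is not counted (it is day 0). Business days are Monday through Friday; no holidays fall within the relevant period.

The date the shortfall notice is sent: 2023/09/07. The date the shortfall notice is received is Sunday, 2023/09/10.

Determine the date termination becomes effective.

The last day of the make-up period: 21 calendar days after 2023/09/07 is 2023/09/28.
The last day of the consultation period: 2023/09/28 + 69 days = 2023/12/06.
Adding 10 calendar days to 2023/12/06 gives 2023/12/16, which is the date termination becomes effective. That falls on a Saturday, so it rolls to the next business day, Monday, 2023/12/18.

2023/12/18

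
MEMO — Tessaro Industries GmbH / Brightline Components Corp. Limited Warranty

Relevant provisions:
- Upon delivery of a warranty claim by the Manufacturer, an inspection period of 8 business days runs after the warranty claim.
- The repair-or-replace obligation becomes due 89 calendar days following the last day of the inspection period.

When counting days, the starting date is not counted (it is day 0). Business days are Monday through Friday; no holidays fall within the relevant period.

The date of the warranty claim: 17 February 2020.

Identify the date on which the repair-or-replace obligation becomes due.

From Monday, 17 February 2020, 8 business days (Feb 18, Feb 19, Feb 20, Feb 21, Feb 24, Feb 25, Feb 26, Feb 27, skipping weekends) brings us to Thursday, 27 February 2020, which is the last day of the inspection period.
The date on which the repair-or-replace obligation becomes due: 89 calendar days after 27 February 2020 is 26 May 2020.

26 May 2020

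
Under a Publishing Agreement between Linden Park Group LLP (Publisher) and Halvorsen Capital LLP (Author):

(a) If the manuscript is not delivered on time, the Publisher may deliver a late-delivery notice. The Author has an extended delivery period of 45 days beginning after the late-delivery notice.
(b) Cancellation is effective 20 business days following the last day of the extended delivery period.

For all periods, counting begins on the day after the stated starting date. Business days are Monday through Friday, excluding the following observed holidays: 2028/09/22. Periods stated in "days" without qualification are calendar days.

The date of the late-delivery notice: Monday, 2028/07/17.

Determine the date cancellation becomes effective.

Adding 45 calendar days to 2028/07/17 gives 2028/08/31, which is the last day of the extended delivery period.
The date cancellation becomes effective: counting 20 business days from Thursday, 2028/08/31 (Sep 1, Sep 4, Sep 5, Sep 6, …, Sep 27, Sep 28, Sep 29, skipping weekends and the listed holiday on Sep 22) reaches Friday, 2028/09/29.

2028/09/29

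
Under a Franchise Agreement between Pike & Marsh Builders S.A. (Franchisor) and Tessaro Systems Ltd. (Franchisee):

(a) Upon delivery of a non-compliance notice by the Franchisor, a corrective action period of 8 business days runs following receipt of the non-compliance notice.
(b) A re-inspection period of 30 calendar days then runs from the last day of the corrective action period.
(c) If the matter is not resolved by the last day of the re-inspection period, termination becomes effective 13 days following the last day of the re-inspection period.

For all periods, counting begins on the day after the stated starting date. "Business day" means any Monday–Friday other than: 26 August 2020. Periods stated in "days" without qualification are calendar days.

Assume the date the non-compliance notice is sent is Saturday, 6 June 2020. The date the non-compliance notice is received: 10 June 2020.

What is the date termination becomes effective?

The last day of the corrective action period: counting 8 business days from Wednesday, 10 June 2020 (Jun 11, Jun 12, Jun 15, Jun 16, Jun 17, Jun 18, Jun 19, Jun 22, skipping weekends) reaches Monday, 22 June 2020.
The last day of the re-inspection period: 22 June 2020 + 30 days = 22 July 2020.
The date termination becomes effective: 22 July 2020 + 13 days = 4 August 2020.

4 August 2020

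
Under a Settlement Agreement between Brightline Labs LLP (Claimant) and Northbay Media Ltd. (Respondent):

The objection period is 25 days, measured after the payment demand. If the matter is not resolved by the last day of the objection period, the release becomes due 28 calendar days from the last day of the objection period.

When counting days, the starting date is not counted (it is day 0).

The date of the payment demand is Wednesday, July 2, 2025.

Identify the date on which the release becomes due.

Adding 25 calendar days to July 2, 2025 gives July 27, 2025, which is the last day of the objection period.
Adding 28 calendar days to July 27, 2025 gives August 24, 2025, which is the date on which the release becomes due.

August 24, 2025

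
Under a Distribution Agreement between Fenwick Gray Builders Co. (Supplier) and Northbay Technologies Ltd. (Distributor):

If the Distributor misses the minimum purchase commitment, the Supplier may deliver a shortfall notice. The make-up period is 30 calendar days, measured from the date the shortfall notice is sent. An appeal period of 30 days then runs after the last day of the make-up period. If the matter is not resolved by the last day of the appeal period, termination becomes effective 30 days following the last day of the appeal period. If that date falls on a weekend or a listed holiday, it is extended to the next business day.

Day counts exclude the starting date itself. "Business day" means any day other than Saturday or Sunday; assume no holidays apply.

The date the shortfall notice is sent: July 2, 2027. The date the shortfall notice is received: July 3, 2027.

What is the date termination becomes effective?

Adding 30 calendar days to July 2, 2027 gives August 1, 2027, which is the last day of the make-up period.
Adding 30 calendar days to August 1, 2027 gives August 31, 2027, which is the last day of the appeal period.
Adding 30 calendar days to August 31, 2027 gives September 30, 2027, which is the date termination becomes effective. September 30, 2027 is a Thursday, so no roll-forward applies.

September 30, 2027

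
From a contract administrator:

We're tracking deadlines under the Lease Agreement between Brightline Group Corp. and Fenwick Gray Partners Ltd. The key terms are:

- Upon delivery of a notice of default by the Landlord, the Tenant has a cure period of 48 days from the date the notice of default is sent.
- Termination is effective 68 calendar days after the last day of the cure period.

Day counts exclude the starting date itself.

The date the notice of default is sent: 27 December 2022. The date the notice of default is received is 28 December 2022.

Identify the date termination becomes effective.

Adding 48 calendar days to 27 December 2022 gives 13 February 2023, which is the last day of the cure period.
The date termination becomes effective: 68 calendar days after 13 February 2023 is 22 April 2023.

22 April 2023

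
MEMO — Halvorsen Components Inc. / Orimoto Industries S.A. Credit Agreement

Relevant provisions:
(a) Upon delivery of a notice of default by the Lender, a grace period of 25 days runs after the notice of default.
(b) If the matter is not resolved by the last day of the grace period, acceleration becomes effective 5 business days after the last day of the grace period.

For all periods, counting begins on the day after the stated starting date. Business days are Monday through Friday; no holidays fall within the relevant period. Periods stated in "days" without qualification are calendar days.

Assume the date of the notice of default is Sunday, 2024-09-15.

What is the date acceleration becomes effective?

2024-10-17

The last day of the grace period: 25 calendar days after 2024-09-15 is 2024-10-10.
From Thursday, 2024-10-10, 5 business days (Oct 11, Oct 14, Oct 15, Oct 16, Oct 17, skipping weekends) brings us to Thursday, 2024-10-17, which is the date acceleration becomes effective.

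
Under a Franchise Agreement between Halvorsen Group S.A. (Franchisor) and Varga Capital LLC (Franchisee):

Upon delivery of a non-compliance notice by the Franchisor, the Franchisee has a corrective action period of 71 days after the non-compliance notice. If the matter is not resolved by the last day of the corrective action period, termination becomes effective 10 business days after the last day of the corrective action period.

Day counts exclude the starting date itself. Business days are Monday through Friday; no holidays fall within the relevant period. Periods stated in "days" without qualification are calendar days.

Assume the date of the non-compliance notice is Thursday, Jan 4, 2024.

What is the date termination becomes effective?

The last day of the corrective action period: 71 calendar days after Jan 4, 2024 is Mar 15, 2024.
The date termination becomes effective: counting 10 business days from Friday, Mar 15, 2024 (Mar 18, Mar 19, Mar 20, Mar 21, Mar 22, Mar 25, Mar 26, Mar 27, Mar 28, Mar 29, skipping weekends) reaches Friday, Mar 29, 2024.

Mar 29, 2024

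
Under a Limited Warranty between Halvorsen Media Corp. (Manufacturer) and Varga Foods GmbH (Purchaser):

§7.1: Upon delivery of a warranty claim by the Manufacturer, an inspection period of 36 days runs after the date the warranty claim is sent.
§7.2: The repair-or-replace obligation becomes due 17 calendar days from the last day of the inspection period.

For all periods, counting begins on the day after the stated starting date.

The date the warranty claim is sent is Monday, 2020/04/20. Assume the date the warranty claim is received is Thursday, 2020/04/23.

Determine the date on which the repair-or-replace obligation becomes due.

The last day of the inspection period: 2020/04/20 + 36 days = 2020/05/26.
Adding 17 calendar days to 2020/05/26 gives 2020/06/12, which is the date on which the repair-or-replace obligation becomes due.

2020/06/12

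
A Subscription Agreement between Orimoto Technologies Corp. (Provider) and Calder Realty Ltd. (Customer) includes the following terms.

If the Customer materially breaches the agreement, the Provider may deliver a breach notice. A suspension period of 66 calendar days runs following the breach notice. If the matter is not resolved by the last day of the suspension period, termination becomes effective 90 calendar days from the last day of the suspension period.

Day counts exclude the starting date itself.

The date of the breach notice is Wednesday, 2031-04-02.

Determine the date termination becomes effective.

Adding 66 calendar days to 2031-04-02 gives 2031-06-07, which is the last day of the suspension period.
Adding 90 calendar days to 2031-06-07 gives 2031-09-05, which is the date termination becomes effective.

2031-09-05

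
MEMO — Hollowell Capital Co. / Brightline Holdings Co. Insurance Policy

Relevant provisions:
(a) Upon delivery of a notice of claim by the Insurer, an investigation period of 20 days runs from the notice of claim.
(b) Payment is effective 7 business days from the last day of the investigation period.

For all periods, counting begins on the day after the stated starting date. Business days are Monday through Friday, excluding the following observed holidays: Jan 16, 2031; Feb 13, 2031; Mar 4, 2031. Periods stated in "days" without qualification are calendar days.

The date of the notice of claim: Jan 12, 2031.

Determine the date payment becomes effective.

Feb 11, 2031

The last day of the investigation period: 20 calendar days after Jan 12, 2031 is Feb 1, 2031.
The date payment becomes effective: counting 7 business days from Saturday, Feb 1, 2031 (Feb 3, Feb 4, Feb 5, Feb 6, Feb 7, Feb 10, Feb 11, skipping weekends) reaches Tuesday, Feb 11, 2031.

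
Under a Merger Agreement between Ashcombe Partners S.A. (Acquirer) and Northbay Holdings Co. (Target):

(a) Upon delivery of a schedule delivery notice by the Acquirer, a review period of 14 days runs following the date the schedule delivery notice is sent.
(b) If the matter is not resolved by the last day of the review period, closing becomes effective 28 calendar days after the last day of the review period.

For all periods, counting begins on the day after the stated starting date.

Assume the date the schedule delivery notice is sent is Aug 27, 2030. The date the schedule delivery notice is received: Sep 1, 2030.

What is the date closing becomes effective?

Adding 14 calendar days to Aug 27, 2030 gives Sep 10, 2030, which is the last day of the review period.
The date closing becomes effective: Sep 10, 2030 + 28 days = Oct 8, 2030.

Oct 8, 2030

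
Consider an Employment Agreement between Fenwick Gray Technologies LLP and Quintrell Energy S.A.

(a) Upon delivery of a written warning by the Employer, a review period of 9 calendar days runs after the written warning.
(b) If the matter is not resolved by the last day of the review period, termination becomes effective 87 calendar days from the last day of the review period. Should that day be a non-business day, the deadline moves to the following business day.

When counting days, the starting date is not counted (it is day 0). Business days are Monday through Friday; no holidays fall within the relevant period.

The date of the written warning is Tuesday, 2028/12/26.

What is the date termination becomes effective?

2029/04/02

Adding 9 calendar days to 2028/12/26 gives 2029/01/04, which is the last day of the review period.
The date termination becomes effective: 87 calendar days after 2029/01/04 is 2029/04/01. That falls on a Sunday, so it rolls to the next business day, Monday, 2029/04/02.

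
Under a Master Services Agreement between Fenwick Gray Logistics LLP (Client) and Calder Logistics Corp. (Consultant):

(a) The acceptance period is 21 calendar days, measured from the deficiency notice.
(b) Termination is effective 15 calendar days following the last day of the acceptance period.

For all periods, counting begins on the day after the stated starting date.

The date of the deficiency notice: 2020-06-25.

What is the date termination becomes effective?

The last day of the acceptance period: 21 calendar days after 2020-06-25 is 2020-07-16.
Adding 15 calendar days to 2020-07-16 gives 2020-07-31, which is the date termination becomes effective.

2020-07-31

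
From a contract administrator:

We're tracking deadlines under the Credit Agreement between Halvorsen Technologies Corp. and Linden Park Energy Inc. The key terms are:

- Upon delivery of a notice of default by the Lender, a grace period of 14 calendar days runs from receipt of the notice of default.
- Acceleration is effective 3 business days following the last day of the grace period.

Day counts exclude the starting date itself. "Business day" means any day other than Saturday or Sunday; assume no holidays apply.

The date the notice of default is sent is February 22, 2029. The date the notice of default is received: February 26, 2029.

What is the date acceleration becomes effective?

Adding 14 calendar days to February 26, 2029 gives March 12, 2029, which is the last day of the grace period.
The date acceleration becomes effective: 3 business days after Monday, March 12, 2029, skipping weekends — Mar 13, Mar 14, Mar 15 — lands on Thursday, March 15, 2029.

March 15, 2029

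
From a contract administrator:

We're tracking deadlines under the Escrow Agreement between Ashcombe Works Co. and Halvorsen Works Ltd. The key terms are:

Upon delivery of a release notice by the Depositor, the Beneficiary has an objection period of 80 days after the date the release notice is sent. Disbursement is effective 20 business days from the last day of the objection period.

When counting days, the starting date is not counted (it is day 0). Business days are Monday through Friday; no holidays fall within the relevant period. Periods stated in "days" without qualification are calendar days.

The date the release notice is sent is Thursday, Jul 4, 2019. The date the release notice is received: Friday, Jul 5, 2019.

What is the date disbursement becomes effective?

Oct 18, 2019

The last day of the objection period: Jul 4, 2019 + 80 days = Sep 22, 2019.
The date disbursement becomes effective: counting 20 business days from Sunday, Sep 22, 2019 (Sep 23, Sep 24, Sep 25, Sep 26, …, Oct 16, Oct 17, Oct 18, skipping weekends) reaches Friday, Oct 18, 2019.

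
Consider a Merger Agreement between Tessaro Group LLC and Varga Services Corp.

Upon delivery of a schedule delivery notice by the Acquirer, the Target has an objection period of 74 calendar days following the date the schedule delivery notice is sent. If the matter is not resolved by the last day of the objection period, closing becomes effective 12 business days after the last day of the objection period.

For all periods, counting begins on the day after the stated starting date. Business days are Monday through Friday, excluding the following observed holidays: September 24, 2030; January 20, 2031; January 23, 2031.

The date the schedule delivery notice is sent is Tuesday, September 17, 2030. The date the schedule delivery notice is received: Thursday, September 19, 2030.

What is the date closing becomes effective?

The last day of the objection period: 74 calendar days after September 17, 2030 is November 30, 2030.
From Saturday, November 30, 2030, 12 business days (Dec 2, Dec 3, Dec 4, Dec 5, …, Dec 13, Dec 16, Dec 17, skipping weekends) brings us to Tuesday, December 17, 2030, which is the date closing becomes effective.

December 17, 2030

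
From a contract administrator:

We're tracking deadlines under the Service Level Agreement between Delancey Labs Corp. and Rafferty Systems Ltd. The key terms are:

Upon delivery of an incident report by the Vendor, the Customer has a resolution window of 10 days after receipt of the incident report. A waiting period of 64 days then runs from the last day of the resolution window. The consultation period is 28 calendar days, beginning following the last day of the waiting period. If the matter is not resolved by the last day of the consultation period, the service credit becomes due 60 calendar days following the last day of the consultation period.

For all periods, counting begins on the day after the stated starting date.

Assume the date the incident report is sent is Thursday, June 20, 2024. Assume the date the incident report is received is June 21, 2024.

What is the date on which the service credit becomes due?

The last day of the resolution window: June 21, 2024 + 10 days = July 1, 2024.
The last day of the waiting period: 64 calendar days after July 1, 2024 is September 3, 2024.
Adding 28 calendar days to September 3, 2024 gives October 1, 2024, which is the last day of the consultation period.
Adding 60 calendar days to October 1, 2024 gives November 30, 2024, which is the date on which the service credit becomes due.

November 30, 2024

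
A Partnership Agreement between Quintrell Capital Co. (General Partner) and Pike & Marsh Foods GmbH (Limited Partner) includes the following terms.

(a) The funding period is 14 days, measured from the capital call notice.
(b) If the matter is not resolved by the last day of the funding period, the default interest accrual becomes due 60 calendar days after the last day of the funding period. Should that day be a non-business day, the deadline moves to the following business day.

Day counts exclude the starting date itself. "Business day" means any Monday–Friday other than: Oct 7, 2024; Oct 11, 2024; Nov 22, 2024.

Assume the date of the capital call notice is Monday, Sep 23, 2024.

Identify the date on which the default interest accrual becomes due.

The last day of the funding period: 14 calendar days after Sep 23, 2024 is Oct 7, 2024.
Adding 60 calendar days to Oct 7, 2024 gives Dec 6, 2024, which is the date on which the default interest accrual becomes due. Dec 6, 2024 is a Friday and is not a listed holiday, so no roll-forward applies.

Dec 6, 2024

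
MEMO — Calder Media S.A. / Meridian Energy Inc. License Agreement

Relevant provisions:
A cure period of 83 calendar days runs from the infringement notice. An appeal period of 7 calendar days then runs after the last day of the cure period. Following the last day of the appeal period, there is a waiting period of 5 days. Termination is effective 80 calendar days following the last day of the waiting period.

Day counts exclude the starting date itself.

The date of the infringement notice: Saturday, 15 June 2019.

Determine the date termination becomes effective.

7 December 2019

The last day of the cure period: 15 June 2019 + 83 days = 6 September 2019.
The last day of the appeal period: 6 September 2019 + 7 days = 13 September 2019.
Adding 5 calendar days to 13 September 2019 gives 18 September 2019, which is the last day of the waiting period.
Adding 80 calendar days to 18 September 2019 gives 7 December 2019, which is the date termination becomes effective.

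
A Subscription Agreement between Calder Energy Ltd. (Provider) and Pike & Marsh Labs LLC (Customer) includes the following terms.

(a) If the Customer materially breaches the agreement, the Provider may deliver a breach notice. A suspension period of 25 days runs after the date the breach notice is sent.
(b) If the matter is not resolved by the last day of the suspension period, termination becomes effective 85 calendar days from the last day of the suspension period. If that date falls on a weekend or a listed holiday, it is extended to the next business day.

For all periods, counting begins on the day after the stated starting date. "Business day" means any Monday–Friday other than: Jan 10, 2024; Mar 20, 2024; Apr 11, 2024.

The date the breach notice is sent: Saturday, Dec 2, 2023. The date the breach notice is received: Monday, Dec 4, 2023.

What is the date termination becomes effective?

The last day of the suspension period: Dec 2, 2023 + 25 days = Dec 27, 2023.
The date termination becomes effective: 85 calendar days after Dec 27, 2023 is Mar 21, 2024. Mar 21, 2024 is a Thursday and is not a listed holiday, so no roll-forward applies.

Mar 21, 2024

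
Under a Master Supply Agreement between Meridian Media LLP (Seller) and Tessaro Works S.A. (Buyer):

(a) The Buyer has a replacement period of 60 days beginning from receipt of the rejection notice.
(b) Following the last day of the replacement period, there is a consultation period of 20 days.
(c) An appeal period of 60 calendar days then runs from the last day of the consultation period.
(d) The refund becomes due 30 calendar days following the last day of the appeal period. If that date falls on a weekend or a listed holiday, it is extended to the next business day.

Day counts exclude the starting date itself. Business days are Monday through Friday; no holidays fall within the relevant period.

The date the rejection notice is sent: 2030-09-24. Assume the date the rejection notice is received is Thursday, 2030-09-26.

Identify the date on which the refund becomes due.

Adding 60 calendar days to 2030-09-26 gives 2030-11-25, which is the last day of the replacement period.
The last day of the consultation period: 20 calendar days after 2030-11-25 is 2030-12-15.
Adding 60 calendar days to 2030-12-15 gives 2031-02-13, which is the last day of the appeal period.
The date on which the refund becomes due: 2031-02-13 + 30 days = 2031-03-15. That falls on a Saturday, so it rolls to the next business day, Monday, 2031-03-17.

2031-03-17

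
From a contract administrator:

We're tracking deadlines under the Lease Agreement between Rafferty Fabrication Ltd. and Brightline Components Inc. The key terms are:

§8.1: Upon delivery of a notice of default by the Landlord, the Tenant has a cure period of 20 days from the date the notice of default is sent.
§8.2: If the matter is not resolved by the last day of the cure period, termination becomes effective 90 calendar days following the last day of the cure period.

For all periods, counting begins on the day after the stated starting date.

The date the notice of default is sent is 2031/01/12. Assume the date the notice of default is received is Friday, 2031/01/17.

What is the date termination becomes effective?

2031/05/02

The last day of the cure period: 2031/01/12 + 20 days = 2031/02/01.
Adding 90 calendar days to 2031/02/01 gives 2031/05/02, which is the date termination becomes effective.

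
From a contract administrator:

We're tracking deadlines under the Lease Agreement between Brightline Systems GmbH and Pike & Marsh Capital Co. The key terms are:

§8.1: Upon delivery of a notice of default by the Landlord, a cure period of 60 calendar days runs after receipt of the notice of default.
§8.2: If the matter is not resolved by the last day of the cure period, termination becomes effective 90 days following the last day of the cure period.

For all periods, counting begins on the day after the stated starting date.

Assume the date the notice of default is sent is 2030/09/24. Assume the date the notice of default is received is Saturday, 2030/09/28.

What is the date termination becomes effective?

The last day of the cure period: 60 calendar days after 2030/09/28 is 2030/11/27.
The date termination becomes effective: 90 calendar days after 2030/11/27 is 2031/02/25.

2031/02/25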